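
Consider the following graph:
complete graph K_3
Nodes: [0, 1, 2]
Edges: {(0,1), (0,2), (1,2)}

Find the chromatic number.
χ(G) = 3

Clique number ω(G) = 3 (lower bound: χ ≥ ω).
The clique on [0, 1, 2] has size 3, forcing χ ≥ 3, and the coloring below uses 3 colors, so χ(G) = 3.
A valid 3-coloring: color 1: [2]; color 2: [1]; color 3: [0].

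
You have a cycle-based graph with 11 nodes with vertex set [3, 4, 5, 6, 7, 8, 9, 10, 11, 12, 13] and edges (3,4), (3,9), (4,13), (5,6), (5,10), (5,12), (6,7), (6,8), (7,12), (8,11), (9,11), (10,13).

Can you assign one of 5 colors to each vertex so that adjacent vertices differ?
Yes, G is 5-colorable

A valid 5-coloring: color 1: [4, 6, 9, 10, 12]; color 2: [3, 5, 7, 11, 13]; color 3: [8].
(χ(G) = 3 ≤ 5.)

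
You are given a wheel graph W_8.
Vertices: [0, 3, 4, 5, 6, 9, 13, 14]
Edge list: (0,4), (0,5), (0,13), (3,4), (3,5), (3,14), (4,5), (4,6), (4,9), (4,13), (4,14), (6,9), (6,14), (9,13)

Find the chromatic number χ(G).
Clique number ω(G) = 3 (lower bound: χ ≥ ω).
Odd cycle [0, 13, 9, 6, 14, 3, 5] needs 3 colors (χ ≥ 3).
Vertex 4 is adjacent to every vertex of [0, 3, 5, 6, 9, 13, 14], which already need 3 colors among themselves, so 4 needs a new color (χ ≥ 4).
The coloring below uses 4 colors, so χ(G) = 4.
A valid 4-coloring: color 1: [4]; color 2: [0, 3, 9]; color 3: [5, 6, 13]; color 4: [14].

χ(G) = 4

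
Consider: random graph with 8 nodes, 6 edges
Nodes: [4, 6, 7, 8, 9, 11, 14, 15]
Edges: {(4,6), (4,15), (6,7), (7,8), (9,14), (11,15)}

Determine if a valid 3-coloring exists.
A valid 3-coloring: color 1: [4, 7, 11, 14]; color 2: [6, 8, 9, 15].
(χ(G) = 2 ≤ 3.)

Yes, G is 3-colorable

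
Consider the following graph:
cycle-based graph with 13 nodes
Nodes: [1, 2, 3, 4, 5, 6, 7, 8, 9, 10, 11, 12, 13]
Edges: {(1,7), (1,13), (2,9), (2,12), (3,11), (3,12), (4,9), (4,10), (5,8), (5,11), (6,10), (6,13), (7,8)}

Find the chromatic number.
χ(G) = 3

Clique number ω(G) = 2 (lower bound: χ ≥ ω).
Odd cycle [4, 10, 6, 13, 1, 7, 8, 5, 11, 3, 12, 2, 9] needs 3 colors (χ ≥ 3).
The coloring below uses 3 colors, so χ(G) = 3.
A valid 3-coloring: color 1: [1, 2, 4, 6, 8, 11]; color 2: [3, 5, 7, 9, 10, 13]; color 3: [12].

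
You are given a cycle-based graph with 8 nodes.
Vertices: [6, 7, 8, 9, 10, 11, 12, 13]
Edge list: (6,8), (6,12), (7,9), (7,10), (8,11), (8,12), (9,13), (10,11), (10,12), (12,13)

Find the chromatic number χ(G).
Clique number ω(G) = 3 (lower bound: χ ≥ ω).
The clique on [6, 8, 12] has size 3, forcing χ ≥ 3, and the coloring below uses 3 colors, so χ(G) = 3.
A valid 3-coloring: color 1: [9, 11, 12]; color 2: [8, 10, 13]; color 3: [6, 7].

χ(G) = 3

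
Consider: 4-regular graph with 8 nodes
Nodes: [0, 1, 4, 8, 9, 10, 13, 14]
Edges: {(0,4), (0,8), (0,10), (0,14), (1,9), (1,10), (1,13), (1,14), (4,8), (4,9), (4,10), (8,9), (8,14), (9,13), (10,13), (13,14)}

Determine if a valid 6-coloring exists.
A valid 6-coloring: color 1: [9, 10, 14]; color 2: [0, 1]; color 3: [8, 13]; color 4: [4].
(χ(G) = 4 ≤ 6.)

Yes, G is 6-colorable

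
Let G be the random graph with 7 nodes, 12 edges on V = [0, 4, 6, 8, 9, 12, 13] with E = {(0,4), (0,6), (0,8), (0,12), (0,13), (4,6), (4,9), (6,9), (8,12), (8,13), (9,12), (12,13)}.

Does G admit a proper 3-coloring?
The clique on vertices [0, 8, 12, 13] has size 4 > 3, so it alone needs 4 colors.

No, G is not 3-colorable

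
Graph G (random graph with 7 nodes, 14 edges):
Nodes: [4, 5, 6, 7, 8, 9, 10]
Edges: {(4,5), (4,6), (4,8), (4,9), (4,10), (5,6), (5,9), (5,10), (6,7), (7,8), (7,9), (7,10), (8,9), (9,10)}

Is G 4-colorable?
A valid 4-coloring: color 1: [4, 7]; color 2: [6, 9]; color 3: [5, 8]; color 4: [10].
(χ(G) = 4 ≤ 4.)

Yes, G is 4-colorable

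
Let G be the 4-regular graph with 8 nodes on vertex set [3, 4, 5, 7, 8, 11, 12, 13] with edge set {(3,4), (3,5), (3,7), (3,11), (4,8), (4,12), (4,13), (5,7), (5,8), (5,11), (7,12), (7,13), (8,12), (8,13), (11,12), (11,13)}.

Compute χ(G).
χ(G) = 3

Clique number ω(G) = 3 (lower bound: χ ≥ ω).
The clique on [4, 8, 12] has size 3, forcing χ ≥ 3, and the coloring below uses 3 colors, so χ(G) = 3.
A valid 3-coloring: color 1: [4, 7, 11]; color 2: [3, 8]; color 3: [5, 12, 13].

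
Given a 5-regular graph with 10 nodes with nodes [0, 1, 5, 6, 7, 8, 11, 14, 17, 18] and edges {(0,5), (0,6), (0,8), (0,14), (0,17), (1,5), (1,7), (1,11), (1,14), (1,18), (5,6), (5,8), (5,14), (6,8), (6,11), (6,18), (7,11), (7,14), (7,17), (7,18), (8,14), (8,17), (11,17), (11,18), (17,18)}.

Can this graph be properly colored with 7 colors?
A valid 7-coloring: color 1: [1, 6, 17]; color 2: [7, 8]; color 3: [11, 14]; color 4: [0, 18]; color 5: [5].
(χ(G) = 5 ≤ 7.)

Yes, G is 7-colorable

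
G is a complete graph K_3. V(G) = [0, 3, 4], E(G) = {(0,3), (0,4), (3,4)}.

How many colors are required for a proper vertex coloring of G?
χ(G) = 3

Clique number ω(G) = 3 (lower bound: χ ≥ ω).
The clique on [0, 3, 4] has size 3, forcing χ ≥ 3, and the coloring below uses 3 colors, so χ(G) = 3.
A valid 3-coloring: color 1: [3]; color 2: [4]; color 3: [0].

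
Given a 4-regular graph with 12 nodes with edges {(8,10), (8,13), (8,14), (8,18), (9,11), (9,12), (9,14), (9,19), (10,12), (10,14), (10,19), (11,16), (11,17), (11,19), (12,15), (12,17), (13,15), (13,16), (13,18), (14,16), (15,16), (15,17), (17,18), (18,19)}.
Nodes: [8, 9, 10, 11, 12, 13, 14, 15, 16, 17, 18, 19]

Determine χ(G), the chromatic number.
Clique number ω(G) = 3 (lower bound: χ ≥ ω).
The clique on [8, 10, 14] has size 3, forcing χ ≥ 3, and the coloring below uses 3 colors, so χ(G) = 3.
A valid 3-coloring: color 1: [8, 12, 16, 19]; color 2: [9, 10, 13, 17]; color 3: [11, 14, 15, 18].

χ(G) = 3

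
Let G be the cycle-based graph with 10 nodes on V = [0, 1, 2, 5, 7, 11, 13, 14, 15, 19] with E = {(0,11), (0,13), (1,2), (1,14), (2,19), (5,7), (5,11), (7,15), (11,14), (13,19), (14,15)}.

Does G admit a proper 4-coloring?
A valid 4-coloring: color 1: [2, 7, 13, 14]; color 2: [1, 11, 15, 19]; color 3: [0, 5].
(χ(G) = 3 ≤ 4.)

Yes, G is 4-colorable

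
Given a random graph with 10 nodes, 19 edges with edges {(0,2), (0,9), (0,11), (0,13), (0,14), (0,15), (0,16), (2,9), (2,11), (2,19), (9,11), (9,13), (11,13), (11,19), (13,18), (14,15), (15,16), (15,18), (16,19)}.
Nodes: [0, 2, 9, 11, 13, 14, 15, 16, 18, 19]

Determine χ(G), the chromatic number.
Clique number ω(G) = 4 (lower bound: χ ≥ ω).
The clique on [0, 2, 9, 11] has size 4, forcing χ ≥ 4, and the coloring below uses 4 colors, so χ(G) = 4.
A valid 4-coloring: color 1: [0, 18, 19]; color 2: [11, 15]; color 3: [2, 13, 14, 16]; color 4: [9].

χ(G) = 4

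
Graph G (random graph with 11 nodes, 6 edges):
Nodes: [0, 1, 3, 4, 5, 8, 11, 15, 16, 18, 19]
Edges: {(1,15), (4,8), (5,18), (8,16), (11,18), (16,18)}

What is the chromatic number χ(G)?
Clique number ω(G) = 2 (lower bound: χ ≥ ω).
The graph is bipartite (no odd cycle), so 2 colors suffice: χ(G) = 2.
A valid 2-coloring: color 1: [0, 1, 3, 8, 18, 19]; color 2: [4, 5, 11, 15, 16].

χ(G) = 2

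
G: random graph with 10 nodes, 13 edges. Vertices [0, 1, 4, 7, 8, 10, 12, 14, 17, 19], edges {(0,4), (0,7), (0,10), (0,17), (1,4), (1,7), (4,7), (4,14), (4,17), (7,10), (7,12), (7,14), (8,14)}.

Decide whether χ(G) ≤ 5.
A valid 5-coloring: color 1: [7, 8, 17, 19]; color 2: [4, 10, 12]; color 3: [0, 1, 14].
(χ(G) = 3 ≤ 5.)

Yes, G is 5-colorable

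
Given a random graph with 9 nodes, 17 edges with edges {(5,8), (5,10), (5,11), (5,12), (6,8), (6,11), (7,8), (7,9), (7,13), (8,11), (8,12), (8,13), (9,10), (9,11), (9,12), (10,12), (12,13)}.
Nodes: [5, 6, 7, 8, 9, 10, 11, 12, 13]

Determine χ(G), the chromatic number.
Clique number ω(G) = 3 (lower bound: χ ≥ ω).
The clique on [8, 12, 13] has size 3, forcing χ ≥ 3, and the coloring below uses 3 colors, so χ(G) = 3.
A valid 3-coloring: color 1: [8, 10]; color 2: [7, 11, 12]; color 3: [5, 6, 9, 13].

χ(G) = 3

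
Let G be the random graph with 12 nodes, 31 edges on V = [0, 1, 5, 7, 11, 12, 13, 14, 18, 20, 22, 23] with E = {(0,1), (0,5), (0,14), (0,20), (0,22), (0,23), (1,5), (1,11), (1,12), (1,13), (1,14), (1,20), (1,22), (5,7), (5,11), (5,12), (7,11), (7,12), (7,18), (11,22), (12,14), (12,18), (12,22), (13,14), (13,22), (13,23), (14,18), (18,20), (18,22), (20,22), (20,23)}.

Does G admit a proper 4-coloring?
Yes, G is 4-colorable

A valid 4-coloring: color 1: [1, 18, 23]; color 2: [7, 14, 22]; color 3: [0, 11, 12, 13]; color 4: [5, 20].
(χ(G) = 4 ≤ 4.)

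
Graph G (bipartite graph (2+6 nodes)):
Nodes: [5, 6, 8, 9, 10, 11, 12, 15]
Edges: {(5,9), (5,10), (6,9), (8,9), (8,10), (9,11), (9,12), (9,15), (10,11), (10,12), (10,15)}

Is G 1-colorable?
Edge (5,9) forces its endpoints to differ, so 1 color is not enough.

No, G is not 1-colorable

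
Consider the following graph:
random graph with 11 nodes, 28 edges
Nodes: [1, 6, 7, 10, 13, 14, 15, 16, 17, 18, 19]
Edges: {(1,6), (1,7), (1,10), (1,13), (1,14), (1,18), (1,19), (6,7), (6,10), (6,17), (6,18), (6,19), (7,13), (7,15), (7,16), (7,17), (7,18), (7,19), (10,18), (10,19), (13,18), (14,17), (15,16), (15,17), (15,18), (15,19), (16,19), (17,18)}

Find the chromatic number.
χ(G) = 4

Clique number ω(G) = 4 (lower bound: χ ≥ ω).
The clique on [1, 6, 10, 18] has size 4, forcing χ ≥ 4, and the coloring below uses 4 colors, so χ(G) = 4.
A valid 4-coloring: color 1: [7, 10, 14]; color 2: [18, 19]; color 3: [1, 16, 17]; color 4: [6, 13, 15].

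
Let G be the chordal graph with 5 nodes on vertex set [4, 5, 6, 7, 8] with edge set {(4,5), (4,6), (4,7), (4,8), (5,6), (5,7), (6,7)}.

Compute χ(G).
χ(G) = 4

Clique number ω(G) = 4 (lower bound: χ ≥ ω).
The clique on [4, 5, 6, 7] has size 4, forcing χ ≥ 4, and the coloring below uses 4 colors, so χ(G) = 4.
A valid 4-coloring: color 1: [4]; color 2: [5, 8]; color 3: [7]; color 4: [6].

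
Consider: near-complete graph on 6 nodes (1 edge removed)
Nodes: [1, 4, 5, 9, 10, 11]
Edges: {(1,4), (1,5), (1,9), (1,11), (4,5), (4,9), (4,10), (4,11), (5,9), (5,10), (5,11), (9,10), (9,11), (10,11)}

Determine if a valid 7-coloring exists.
A valid 7-coloring: color 1: [4]; color 2: [9]; color 3: [11]; color 4: [5]; color 5: [1, 10].
(χ(G) = 5 ≤ 7.)

Yes, G is 7-colorable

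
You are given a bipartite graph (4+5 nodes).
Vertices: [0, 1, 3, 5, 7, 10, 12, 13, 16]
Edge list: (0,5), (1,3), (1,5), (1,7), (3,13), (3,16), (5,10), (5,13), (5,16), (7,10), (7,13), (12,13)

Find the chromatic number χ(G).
χ(G) = 2

Clique number ω(G) = 2 (lower bound: χ ≥ ω).
The graph is bipartite (no odd cycle), so 2 colors suffice: χ(G) = 2.
A valid 2-coloring: color 1: [3, 5, 7, 12]; color 2: [0, 1, 10, 13, 16].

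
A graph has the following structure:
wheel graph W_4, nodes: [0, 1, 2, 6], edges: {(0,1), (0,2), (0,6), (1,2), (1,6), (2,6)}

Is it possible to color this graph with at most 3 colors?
The clique on vertices [0, 1, 2, 6] has size 4 > 3, so it alone needs 4 colors.

No, G is not 3-colorable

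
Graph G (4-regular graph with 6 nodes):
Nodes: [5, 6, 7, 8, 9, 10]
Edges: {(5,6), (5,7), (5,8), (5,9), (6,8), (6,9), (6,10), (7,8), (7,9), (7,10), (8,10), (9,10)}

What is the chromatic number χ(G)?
Clique number ω(G) = 3 (lower bound: χ ≥ ω).
The clique on [6, 8, 10] has size 3, forcing χ ≥ 3, and the coloring below uses 3 colors, so χ(G) = 3.
A valid 3-coloring: color 1: [8, 9]; color 2: [6, 7]; color 3: [5, 10].

χ(G) = 3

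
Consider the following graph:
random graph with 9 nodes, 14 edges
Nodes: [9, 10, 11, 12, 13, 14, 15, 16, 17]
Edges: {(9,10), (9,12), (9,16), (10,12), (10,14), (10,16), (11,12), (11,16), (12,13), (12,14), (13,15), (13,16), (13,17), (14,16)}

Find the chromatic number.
Clique number ω(G) = 3 (lower bound: χ ≥ ω).
The clique on [9, 10, 16] has size 3, forcing χ ≥ 3, and the coloring below uses 3 colors, so χ(G) = 3.
A valid 3-coloring: color 1: [12, 15, 16, 17]; color 2: [10, 11, 13]; color 3: [9, 14].

χ(G) = 3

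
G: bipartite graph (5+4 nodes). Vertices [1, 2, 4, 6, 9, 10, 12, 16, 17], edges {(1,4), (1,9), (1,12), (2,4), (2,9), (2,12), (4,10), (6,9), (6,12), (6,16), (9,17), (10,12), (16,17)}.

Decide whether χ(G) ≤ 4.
A valid 4-coloring: color 1: [4, 9, 12, 16]; color 2: [1, 2, 6, 10, 17].
(χ(G) = 2 ≤ 4.)

Yes, G is 4-colorable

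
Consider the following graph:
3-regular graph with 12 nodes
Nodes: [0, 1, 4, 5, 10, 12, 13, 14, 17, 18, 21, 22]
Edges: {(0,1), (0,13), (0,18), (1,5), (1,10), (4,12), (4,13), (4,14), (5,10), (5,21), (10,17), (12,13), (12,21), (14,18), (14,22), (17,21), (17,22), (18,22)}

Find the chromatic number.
χ(G) = 3

Clique number ω(G) = 3 (lower bound: χ ≥ ω).
The clique on [4, 12, 13] has size 3, forcing χ ≥ 3, and the coloring below uses 3 colors, so χ(G) = 3.
A valid 3-coloring: color 1: [0, 4, 10, 21, 22]; color 2: [1, 13, 17, 18]; color 3: [5, 12, 14].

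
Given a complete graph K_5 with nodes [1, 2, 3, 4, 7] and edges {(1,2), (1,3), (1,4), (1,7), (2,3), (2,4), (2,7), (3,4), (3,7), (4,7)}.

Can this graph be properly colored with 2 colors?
The clique on vertices [1, 2, 3, 4, 7] has size 5 > 2, so it alone needs 5 colors.

No, G is not 2-colorable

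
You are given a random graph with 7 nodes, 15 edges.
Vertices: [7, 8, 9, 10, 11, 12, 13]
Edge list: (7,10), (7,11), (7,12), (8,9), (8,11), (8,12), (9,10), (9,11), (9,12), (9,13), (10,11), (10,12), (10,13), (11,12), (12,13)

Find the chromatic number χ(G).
Clique number ω(G) = 4 (lower bound: χ ≥ ω).
The clique on [8, 9, 11, 12] has size 4, forcing χ ≥ 4, and the coloring below uses 4 colors, so χ(G) = 4.
A valid 4-coloring: color 1: [12]; color 2: [11, 13]; color 3: [8, 10]; color 4: [7, 9].

χ(G) = 4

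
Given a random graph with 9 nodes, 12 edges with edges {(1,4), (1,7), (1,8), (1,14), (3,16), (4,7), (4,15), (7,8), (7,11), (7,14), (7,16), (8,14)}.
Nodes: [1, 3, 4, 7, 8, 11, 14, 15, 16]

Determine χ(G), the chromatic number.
Clique number ω(G) = 4 (lower bound: χ ≥ ω).
The clique on [1, 7, 8, 14] has size 4, forcing χ ≥ 4, and the coloring below uses 4 colors, so χ(G) = 4.
A valid 4-coloring: color 1: [3, 7, 15]; color 2: [1, 11, 16]; color 3: [4, 8]; color 4: [14].

χ(G) = 4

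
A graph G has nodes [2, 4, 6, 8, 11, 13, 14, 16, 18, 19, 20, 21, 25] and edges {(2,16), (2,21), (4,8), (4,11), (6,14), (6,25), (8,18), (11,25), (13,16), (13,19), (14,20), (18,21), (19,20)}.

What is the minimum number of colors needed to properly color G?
Clique number ω(G) = 2 (lower bound: χ ≥ ω).
Odd cycle [16, 2, 21, 18, 8, 4, 11, 25, 6, 14, 20, 19, 13] needs 3 colors (χ ≥ 3).
The coloring below uses 3 colors, so χ(G) = 3.
A valid 3-coloring: color 1: [4, 14, 16, 19, 21, 25]; color 2: [2, 6, 11, 13, 18, 20]; color 3: [8].

χ(G) = 3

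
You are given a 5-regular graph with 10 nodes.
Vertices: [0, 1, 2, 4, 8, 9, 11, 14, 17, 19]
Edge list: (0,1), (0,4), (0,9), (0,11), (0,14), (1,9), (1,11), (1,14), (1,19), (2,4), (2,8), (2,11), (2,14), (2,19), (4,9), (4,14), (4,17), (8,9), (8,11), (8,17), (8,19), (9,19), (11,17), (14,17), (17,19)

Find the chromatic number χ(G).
Clique number ω(G) = 3 (lower bound: χ ≥ ω).
Suppose a proper 3-coloring c exists. The clique [0, 1, 9] takes 3 distinct colors; by symmetry let c(0) = 1, c(1) = 2, c(9) = 3.
- Vertex 4: neighbors [0, 9] already have colors [1, 3] ⇒ c(4) = 2.
- Vertex 11: neighbors [0, 1] already have colors [1, 2] ⇒ c(11) = 3.
- Vertex 2: neighbors [4, 11] already have colors [2, 3] ⇒ c(2) = 1.
- Vertex 19: neighbors [2, 1, 9] already have colors [1, 2, 3] — all 3 colors blocked. Contradiction.
The forced assignments end in a contradiction, so G has no proper 3-coloring (χ ≥ 4).
The coloring below uses 4 colors, so χ(G) = 4.
A valid 4-coloring: color 1: [2, 9, 17]; color 2: [0, 19]; color 3: [1, 4, 8]; color 4: [11, 14].

χ(G) = 4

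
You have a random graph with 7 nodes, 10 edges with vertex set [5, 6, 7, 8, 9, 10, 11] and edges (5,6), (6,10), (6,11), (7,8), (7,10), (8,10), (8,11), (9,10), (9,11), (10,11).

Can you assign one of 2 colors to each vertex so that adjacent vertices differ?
The clique on vertices [8, 10, 11] has size 3 > 2, so it alone needs 3 colors.

No, G is not 2-colorable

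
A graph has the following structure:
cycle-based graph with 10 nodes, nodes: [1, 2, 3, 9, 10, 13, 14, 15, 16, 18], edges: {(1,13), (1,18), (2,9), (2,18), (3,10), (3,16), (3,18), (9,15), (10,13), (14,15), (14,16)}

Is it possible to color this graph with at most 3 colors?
Yes, G is 3-colorable

A valid 3-coloring: color 1: [9, 13, 14, 18]; color 2: [1, 2, 3, 15]; color 3: [10, 16].
(χ(G) = 3 ≤ 3.)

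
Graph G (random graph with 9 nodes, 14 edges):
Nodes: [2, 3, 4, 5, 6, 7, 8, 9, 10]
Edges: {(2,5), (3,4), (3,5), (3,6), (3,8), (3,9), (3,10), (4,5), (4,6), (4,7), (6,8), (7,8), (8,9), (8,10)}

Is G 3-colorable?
Yes, G is 3-colorable

A valid 3-coloring: color 1: [2, 3, 7]; color 2: [4, 8]; color 3: [5, 6, 9, 10].
(χ(G) = 3 ≤ 3.)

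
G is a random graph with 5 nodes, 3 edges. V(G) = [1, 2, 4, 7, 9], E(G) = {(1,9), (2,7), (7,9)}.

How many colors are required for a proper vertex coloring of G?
Clique number ω(G) = 2 (lower bound: χ ≥ ω).
The graph is bipartite (no odd cycle), so 2 colors suffice: χ(G) = 2.
A valid 2-coloring: color 1: [2, 4, 9]; color 2: [1, 7].

χ(G) = 2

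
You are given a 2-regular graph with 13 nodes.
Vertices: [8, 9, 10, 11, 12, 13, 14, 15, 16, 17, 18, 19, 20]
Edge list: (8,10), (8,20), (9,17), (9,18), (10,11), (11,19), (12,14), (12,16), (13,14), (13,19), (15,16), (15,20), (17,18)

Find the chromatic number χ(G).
Clique number ω(G) = 3 (lower bound: χ ≥ ω).
The clique on [9, 17, 18] has size 3, forcing χ ≥ 3, and the coloring below uses 3 colors, so χ(G) = 3.
A valid 3-coloring: color 1: [8, 9, 11, 12, 13, 15]; color 2: [10, 14, 16, 17, 19, 20]; color 3: [18].

χ(G) = 3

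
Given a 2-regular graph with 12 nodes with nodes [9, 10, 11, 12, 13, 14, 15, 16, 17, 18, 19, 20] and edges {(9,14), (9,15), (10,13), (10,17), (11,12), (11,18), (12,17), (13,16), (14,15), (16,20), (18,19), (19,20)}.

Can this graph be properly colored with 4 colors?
A valid 4-coloring: color 1: [11, 14, 16, 17, 19]; color 2: [10, 12, 15, 18, 20]; color 3: [9, 13].
(χ(G) = 3 ≤ 4.)

Yes, G is 4-colorable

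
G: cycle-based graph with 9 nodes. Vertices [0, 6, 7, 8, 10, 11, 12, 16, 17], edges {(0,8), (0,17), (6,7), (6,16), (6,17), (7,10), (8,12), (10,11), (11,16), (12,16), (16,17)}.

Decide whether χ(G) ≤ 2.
The clique on vertices [6, 16, 17] has size 3 > 2, so it alone needs 3 colors.

No, G is not 2-colorable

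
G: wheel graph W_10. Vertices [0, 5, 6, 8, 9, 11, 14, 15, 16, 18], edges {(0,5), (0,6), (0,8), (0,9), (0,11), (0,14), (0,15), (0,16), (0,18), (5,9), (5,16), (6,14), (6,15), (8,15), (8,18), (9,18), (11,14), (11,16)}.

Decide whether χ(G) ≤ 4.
Yes, G is 4-colorable

A valid 4-coloring: color 1: [0]; color 2: [6, 8, 9, 11]; color 3: [5, 14, 15, 18]; color 4: [16].
(χ(G) = 4 ≤ 4.)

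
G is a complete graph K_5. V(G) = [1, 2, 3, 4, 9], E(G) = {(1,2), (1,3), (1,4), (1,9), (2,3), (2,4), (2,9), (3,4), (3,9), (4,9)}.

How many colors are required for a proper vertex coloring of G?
Clique number ω(G) = 5 (lower bound: χ ≥ ω).
The clique on [1, 2, 3, 4, 9] has size 5, forcing χ ≥ 5, and the coloring below uses 5 colors, so χ(G) = 5.
A valid 5-coloring: color 1: [1]; color 2: [2]; color 3: [9]; color 4: [3]; color 5: [4].

χ(G) = 5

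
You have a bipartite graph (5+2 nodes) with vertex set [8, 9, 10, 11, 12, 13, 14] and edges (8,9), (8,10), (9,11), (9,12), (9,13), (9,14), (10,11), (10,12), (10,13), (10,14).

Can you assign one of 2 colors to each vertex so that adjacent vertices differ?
Yes, G is 2-colorable

A valid 2-coloring: color 1: [9, 10]; color 2: [8, 11, 12, 13, 14].
(χ(G) = 2 ≤ 2.)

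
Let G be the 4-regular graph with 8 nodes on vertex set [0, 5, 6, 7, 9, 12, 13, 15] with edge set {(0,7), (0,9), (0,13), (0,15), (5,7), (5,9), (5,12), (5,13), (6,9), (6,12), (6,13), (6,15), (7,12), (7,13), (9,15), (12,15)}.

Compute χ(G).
Clique number ω(G) = 3 (lower bound: χ ≥ ω).
The clique on [0, 9, 15] has size 3, forcing χ ≥ 3, and the coloring below uses 3 colors, so χ(G) = 3.
A valid 3-coloring: color 1: [7, 15]; color 2: [0, 5, 6]; color 3: [9, 12, 13].

χ(G) = 3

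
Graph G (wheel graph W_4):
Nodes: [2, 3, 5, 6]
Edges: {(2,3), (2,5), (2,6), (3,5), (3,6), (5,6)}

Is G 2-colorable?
No, G is not 2-colorable

The clique on vertices [2, 3, 5, 6] has size 4 > 2, so it alone needs 4 colors.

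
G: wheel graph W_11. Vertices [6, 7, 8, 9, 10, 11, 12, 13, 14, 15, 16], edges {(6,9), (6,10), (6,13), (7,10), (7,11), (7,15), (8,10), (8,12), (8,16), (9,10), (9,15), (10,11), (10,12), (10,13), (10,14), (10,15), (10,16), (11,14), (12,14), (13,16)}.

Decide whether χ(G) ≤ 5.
Yes, G is 5-colorable

A valid 5-coloring: color 1: [10]; color 2: [7, 8, 9, 13, 14]; color 3: [6, 11, 12, 15, 16].
(χ(G) = 3 ≤ 5.)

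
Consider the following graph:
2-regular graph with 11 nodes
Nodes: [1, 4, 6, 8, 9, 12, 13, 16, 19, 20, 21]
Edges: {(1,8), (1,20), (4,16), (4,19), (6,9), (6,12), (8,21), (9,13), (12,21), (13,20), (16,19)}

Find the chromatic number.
Clique number ω(G) = 3 (lower bound: χ ≥ ω).
The clique on [4, 16, 19] has size 3, forcing χ ≥ 3, and the coloring below uses 3 colors, so χ(G) = 3.
A valid 3-coloring: color 1: [8, 9, 12, 19, 20]; color 2: [1, 4, 6, 13, 21]; color 3: [16].

χ(G) = 3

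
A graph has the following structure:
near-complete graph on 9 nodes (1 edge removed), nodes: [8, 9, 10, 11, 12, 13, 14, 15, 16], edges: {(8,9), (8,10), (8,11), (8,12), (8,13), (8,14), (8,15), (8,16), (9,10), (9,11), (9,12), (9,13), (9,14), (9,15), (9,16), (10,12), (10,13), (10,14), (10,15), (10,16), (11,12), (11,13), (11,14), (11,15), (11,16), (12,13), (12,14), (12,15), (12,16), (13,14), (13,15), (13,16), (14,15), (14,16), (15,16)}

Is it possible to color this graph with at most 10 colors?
Yes, G is 10-colorable

A valid 10-coloring: color 1: [8]; color 2: [14]; color 3: [13]; color 4: [12]; color 5: [15]; color 6: [16]; color 7: [9]; color 8: [10, 11].
(χ(G) = 8 ≤ 10.)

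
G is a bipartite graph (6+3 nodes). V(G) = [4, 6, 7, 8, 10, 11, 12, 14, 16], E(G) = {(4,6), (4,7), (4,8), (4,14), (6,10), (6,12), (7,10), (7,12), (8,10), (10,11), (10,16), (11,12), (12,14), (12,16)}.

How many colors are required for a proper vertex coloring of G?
Clique number ω(G) = 2 (lower bound: χ ≥ ω).
The graph is bipartite (no odd cycle), so 2 colors suffice: χ(G) = 2.
A valid 2-coloring: color 1: [4, 10, 12]; color 2: [6, 7, 8, 11, 14, 16].

χ(G) = 2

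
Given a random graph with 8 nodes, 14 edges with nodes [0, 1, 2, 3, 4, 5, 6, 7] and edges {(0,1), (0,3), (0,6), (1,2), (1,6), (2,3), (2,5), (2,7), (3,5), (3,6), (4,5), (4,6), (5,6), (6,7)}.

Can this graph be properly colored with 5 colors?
Yes, G is 5-colorable

A valid 5-coloring: color 1: [2, 6]; color 2: [1, 3, 4, 7]; color 3: [0, 5].
(χ(G) = 3 ≤ 5.)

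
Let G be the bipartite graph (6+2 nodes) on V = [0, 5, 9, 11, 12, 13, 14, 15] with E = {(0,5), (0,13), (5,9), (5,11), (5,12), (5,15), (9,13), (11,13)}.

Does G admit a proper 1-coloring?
Edge (0,13) forces its endpoints to differ, so 1 color is not enough.

No, G is not 1-colorable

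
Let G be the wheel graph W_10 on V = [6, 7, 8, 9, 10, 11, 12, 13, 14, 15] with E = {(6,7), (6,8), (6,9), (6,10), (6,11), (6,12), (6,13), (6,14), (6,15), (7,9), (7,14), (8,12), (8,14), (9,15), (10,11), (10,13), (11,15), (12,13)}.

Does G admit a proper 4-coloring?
A valid 4-coloring: color 1: [6]; color 2: [7, 8, 13, 15]; color 3: [9, 10, 12, 14]; color 4: [11].
(χ(G) = 4 ≤ 4.)

Yes, G is 4-colorable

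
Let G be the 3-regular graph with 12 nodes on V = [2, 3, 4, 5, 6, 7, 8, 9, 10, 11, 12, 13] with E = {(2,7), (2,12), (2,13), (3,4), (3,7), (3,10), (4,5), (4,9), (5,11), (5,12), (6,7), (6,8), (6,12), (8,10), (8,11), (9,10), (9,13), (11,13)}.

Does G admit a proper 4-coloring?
Yes, G is 4-colorable

A valid 4-coloring: color 1: [4, 7, 8, 12, 13]; color 2: [2, 3, 6, 9, 11]; color 3: [5, 10].
(χ(G) = 3 ≤ 4.)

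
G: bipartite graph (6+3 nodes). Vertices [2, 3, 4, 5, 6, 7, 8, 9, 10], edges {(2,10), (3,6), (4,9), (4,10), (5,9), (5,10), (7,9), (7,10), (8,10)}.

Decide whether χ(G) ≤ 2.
Yes, G is 2-colorable

A valid 2-coloring: color 1: [3, 9, 10]; color 2: [2, 4, 5, 6, 7, 8].
(χ(G) = 2 ≤ 2.)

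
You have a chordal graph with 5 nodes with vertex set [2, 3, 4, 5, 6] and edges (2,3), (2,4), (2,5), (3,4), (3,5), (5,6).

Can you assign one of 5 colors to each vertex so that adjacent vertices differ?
A valid 5-coloring: color 1: [2, 6]; color 2: [4, 5]; color 3: [3].
(χ(G) = 3 ≤ 5.)

Yes, G is 5-colorable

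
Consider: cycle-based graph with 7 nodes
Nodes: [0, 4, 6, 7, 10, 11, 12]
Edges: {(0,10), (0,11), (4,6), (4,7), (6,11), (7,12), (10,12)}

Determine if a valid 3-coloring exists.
Yes, G is 3-colorable

A valid 3-coloring: color 1: [4, 10, 11]; color 2: [0, 6, 12]; color 3: [7].
(χ(G) = 3 ≤ 3.)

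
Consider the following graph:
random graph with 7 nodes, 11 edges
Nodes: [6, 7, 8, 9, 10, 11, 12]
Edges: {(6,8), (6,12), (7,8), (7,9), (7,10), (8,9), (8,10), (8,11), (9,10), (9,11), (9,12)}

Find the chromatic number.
χ(G) = 4

Clique number ω(G) = 4 (lower bound: χ ≥ ω).
The clique on [7, 8, 9, 10] has size 4, forcing χ ≥ 4, and the coloring below uses 4 colors, so χ(G) = 4.
A valid 4-coloring: color 1: [8, 12]; color 2: [6, 9]; color 3: [7, 11]; color 4: [10].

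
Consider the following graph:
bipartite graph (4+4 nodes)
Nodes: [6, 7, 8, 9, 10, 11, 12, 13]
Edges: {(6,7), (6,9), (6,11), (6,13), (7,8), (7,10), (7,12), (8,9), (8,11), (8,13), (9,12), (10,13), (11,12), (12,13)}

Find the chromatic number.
χ(G) = 2

Clique number ω(G) = 2 (lower bound: χ ≥ ω).
The graph is bipartite (no odd cycle), so 2 colors suffice: χ(G) = 2.
A valid 2-coloring: color 1: [6, 8, 10, 12]; color 2: [7, 9, 11, 13].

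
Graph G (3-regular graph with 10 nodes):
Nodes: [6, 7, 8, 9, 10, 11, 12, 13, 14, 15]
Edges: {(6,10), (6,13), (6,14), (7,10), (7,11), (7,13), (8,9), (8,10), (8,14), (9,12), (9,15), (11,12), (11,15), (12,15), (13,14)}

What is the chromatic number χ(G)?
χ(G) = 3

Clique number ω(G) = 3 (lower bound: χ ≥ ω).
The clique on [6, 13, 14] has size 3, forcing χ ≥ 3, and the coloring below uses 3 colors, so χ(G) = 3.
A valid 3-coloring: color 1: [6, 7, 8, 15]; color 2: [9, 10, 11, 14]; color 3: [12, 13].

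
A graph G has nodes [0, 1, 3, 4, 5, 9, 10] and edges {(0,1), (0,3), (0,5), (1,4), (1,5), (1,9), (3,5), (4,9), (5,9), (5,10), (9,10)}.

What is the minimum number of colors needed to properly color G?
Clique number ω(G) = 3 (lower bound: χ ≥ ω).
The clique on [1, 4, 9] has size 3, forcing χ ≥ 3, and the coloring below uses 3 colors, so χ(G) = 3.
A valid 3-coloring: color 1: [4, 5]; color 2: [1, 3, 10]; color 3: [0, 9].

χ(G) = 3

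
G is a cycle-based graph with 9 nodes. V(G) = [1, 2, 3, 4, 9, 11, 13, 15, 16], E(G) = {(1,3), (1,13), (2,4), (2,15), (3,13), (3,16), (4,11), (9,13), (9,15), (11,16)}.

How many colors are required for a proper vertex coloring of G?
Clique number ω(G) = 3 (lower bound: χ ≥ ω).
The clique on [1, 3, 13] has size 3, forcing χ ≥ 3, and the coloring below uses 3 colors, so χ(G) = 3.
A valid 3-coloring: color 1: [2, 3, 9, 11]; color 2: [4, 13, 15, 16]; color 3: [1].

χ(G) = 3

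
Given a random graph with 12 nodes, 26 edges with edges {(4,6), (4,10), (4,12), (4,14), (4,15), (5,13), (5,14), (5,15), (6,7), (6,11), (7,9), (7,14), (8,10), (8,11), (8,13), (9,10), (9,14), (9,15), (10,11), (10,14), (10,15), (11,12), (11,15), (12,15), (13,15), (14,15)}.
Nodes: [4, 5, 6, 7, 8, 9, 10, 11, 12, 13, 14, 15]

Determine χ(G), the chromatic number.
χ(G) = 4

Clique number ω(G) = 4 (lower bound: χ ≥ ω).
The clique on [9, 10, 14, 15] has size 4, forcing χ ≥ 4, and the coloring below uses 4 colors, so χ(G) = 4.
A valid 4-coloring: color 1: [6, 8, 15]; color 2: [11, 13, 14]; color 3: [5, 7, 10, 12]; color 4: [4, 9].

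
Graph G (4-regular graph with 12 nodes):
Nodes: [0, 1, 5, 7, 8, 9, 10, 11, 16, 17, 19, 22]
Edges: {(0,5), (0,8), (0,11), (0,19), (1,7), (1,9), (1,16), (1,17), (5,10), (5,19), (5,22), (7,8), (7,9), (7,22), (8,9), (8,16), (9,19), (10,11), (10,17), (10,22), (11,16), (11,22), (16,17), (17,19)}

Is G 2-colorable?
The clique on vertices [0, 5, 19] has size 3 > 2, so it alone needs 3 colors.

No, G is not 2-colorable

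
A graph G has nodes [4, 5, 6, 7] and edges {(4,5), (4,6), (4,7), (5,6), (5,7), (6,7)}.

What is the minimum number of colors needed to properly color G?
χ(G) = 4

Clique number ω(G) = 4 (lower bound: χ ≥ ω).
The clique on [4, 5, 6, 7] has size 4, forcing χ ≥ 4, and the coloring below uses 4 colors, so χ(G) = 4.
A valid 4-coloring: color 1: [5]; color 2: [7]; color 3: [4]; color 4: [6].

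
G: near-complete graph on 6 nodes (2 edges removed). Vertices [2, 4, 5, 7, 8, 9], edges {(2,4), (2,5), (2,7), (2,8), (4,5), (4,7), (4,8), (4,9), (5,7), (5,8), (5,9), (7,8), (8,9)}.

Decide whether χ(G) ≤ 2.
The clique on vertices [2, 4, 5, 7, 8] has size 5 > 2, so it alone needs 5 colors.

No, G is not 2-colorable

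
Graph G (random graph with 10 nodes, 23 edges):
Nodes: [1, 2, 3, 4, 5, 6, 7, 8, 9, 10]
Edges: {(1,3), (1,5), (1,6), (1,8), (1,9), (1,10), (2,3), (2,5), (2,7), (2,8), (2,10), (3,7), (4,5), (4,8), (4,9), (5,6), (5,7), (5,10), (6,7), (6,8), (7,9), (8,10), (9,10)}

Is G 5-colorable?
A valid 5-coloring: color 1: [1, 2, 4]; color 2: [3, 5, 8, 9]; color 3: [7, 10]; color 4: [6].
(χ(G) = 4 ≤ 5.)

Yes, G is 5-colorable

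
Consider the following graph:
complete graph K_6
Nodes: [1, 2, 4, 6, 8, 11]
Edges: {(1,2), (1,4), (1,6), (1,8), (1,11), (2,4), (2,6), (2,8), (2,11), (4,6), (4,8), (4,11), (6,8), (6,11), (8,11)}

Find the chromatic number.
χ(G) = 6

Clique number ω(G) = 6 (lower bound: χ ≥ ω).
The clique on [1, 2, 4, 6, 8, 11] has size 6, forcing χ ≥ 6, and the coloring below uses 6 colors, so χ(G) = 6.
A valid 6-coloring: color 1: [2]; color 2: [11]; color 3: [4]; color 4: [6]; color 5: [8]; color 6: [1].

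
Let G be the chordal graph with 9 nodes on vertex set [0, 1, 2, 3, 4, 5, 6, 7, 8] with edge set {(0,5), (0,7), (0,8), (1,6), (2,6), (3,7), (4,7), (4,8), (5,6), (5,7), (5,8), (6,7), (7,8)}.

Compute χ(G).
Clique number ω(G) = 4 (lower bound: χ ≥ ω).
The clique on [0, 5, 7, 8] has size 4, forcing χ ≥ 4, and the coloring below uses 4 colors, so χ(G) = 4.
A valid 4-coloring: color 1: [1, 2, 7]; color 2: [3, 6, 8]; color 3: [4, 5]; color 4: [0].

χ(G) = 4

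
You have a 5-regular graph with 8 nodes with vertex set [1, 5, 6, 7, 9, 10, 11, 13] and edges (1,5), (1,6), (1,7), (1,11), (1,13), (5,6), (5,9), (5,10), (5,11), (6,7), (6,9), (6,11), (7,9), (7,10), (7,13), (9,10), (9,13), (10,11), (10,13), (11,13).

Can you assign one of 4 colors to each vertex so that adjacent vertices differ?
A valid 4-coloring: color 1: [5, 7]; color 2: [9, 11]; color 3: [1, 10]; color 4: [6, 13].
(χ(G) = 4 ≤ 4.)

Yes, G is 4-colorable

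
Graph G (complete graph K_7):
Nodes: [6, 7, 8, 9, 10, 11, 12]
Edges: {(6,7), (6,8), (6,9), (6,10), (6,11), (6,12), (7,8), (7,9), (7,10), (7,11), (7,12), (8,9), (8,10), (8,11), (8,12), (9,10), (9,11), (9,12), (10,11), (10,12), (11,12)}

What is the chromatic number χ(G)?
Clique number ω(G) = 7 (lower bound: χ ≥ ω).
The clique on [6, 7, 8, 9, 10, 11, 12] has size 7, forcing χ ≥ 7, and the coloring below uses 7 colors, so χ(G) = 7.
A valid 7-coloring: color 1: [10]; color 2: [12]; color 3: [6]; color 4: [11]; color 5: [8]; color 6: [7]; color 7: [9].

χ(G) = 7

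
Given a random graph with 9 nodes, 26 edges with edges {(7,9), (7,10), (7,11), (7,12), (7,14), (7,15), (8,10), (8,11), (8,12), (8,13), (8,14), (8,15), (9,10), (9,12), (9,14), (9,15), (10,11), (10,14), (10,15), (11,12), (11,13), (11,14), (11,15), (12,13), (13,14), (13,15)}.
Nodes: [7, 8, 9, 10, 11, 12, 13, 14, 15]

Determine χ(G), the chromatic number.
χ(G) = 4

Clique number ω(G) = 4 (lower bound: χ ≥ ω).
The clique on [7, 9, 10, 14] has size 4, forcing χ ≥ 4, and the coloring below uses 4 colors, so χ(G) = 4.
A valid 4-coloring: color 1: [9, 11]; color 2: [10, 13]; color 3: [7, 8]; color 4: [12, 14, 15].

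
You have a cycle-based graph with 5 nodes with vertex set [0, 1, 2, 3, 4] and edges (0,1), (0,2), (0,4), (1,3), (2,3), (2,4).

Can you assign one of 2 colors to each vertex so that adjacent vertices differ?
No, G is not 2-colorable

The clique on vertices [0, 2, 4] has size 3 > 2, so it alone needs 3 colors.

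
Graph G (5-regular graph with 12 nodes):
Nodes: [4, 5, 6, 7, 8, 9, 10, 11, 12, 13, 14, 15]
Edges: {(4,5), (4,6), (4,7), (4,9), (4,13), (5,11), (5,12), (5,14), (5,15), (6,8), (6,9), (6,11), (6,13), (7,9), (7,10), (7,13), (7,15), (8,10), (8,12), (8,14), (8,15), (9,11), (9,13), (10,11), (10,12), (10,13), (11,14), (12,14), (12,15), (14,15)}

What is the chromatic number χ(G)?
χ(G) = 4

Clique number ω(G) = 4 (lower bound: χ ≥ ω).
The clique on [4, 6, 9, 13] has size 4, forcing χ ≥ 4, and the coloring below uses 4 colors, so χ(G) = 4.
A valid 4-coloring: color 1: [5, 8, 13]; color 2: [6, 7, 14]; color 3: [9, 10, 15]; color 4: [4, 11, 12].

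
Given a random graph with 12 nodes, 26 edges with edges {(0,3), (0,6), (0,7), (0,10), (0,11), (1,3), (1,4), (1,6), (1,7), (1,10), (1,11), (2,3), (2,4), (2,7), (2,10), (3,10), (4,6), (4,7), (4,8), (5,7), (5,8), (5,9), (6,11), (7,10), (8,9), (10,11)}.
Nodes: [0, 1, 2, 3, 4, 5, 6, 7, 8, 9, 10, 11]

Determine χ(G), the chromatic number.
Clique number ω(G) = 3 (lower bound: χ ≥ ω).
Odd cycle [7, 4, 6, 11, 10] needs 3 colors (χ ≥ 3).
Vertex 1 is adjacent to every vertex of [4, 6, 7, 10, 11], which already need 3 colors among themselves, so 1 needs a new color (χ ≥ 4).
The coloring below uses 4 colors, so χ(G) = 4.
A valid 4-coloring: color 1: [4, 5, 10]; color 2: [0, 1, 2, 8]; color 3: [3, 7, 9, 11]; color 4: [6].

χ(G) = 4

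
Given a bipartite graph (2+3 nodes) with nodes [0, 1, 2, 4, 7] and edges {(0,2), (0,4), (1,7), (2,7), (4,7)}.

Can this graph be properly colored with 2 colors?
A valid 2-coloring: color 1: [0, 7]; color 2: [1, 2, 4].
(χ(G) = 2 ≤ 2.)

Yes, G is 2-colorable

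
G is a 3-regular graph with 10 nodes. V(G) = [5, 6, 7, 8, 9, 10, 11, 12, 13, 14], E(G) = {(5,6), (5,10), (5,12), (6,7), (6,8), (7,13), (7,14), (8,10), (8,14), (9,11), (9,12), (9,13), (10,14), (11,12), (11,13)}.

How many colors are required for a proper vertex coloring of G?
χ(G) = 3

Clique number ω(G) = 3 (lower bound: χ ≥ ω).
The clique on [8, 10, 14] has size 3, forcing χ ≥ 3, and the coloring below uses 3 colors, so χ(G) = 3.
A valid 3-coloring: color 1: [6, 12, 13, 14]; color 2: [5, 7, 8, 9]; color 3: [10, 11].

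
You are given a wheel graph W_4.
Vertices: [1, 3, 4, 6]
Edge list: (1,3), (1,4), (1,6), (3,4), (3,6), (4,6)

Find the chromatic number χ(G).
Clique number ω(G) = 4 (lower bound: χ ≥ ω).
The clique on [1, 3, 4, 6] has size 4, forcing χ ≥ 4, and the coloring below uses 4 colors, so χ(G) = 4.
A valid 4-coloring: color 1: [4]; color 2: [3]; color 3: [1]; color 4: [6].

χ(G) = 4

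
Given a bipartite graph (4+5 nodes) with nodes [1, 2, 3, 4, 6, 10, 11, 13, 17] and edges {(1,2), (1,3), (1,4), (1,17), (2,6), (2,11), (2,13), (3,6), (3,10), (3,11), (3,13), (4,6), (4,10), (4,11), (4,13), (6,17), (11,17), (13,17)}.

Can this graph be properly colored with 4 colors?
A valid 4-coloring: color 1: [2, 3, 4, 17]; color 2: [1, 6, 10, 11, 13].
(χ(G) = 2 ≤ 4.)

Yes, G is 4-colorable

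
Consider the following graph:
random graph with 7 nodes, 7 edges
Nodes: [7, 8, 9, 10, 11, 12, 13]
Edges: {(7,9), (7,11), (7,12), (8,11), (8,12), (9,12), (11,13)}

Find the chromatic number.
Clique number ω(G) = 3 (lower bound: χ ≥ ω).
The clique on [7, 9, 12] has size 3, forcing χ ≥ 3, and the coloring below uses 3 colors, so χ(G) = 3.
A valid 3-coloring: color 1: [10, 11, 12]; color 2: [7, 8, 13]; color 3: [9].

χ(G) = 3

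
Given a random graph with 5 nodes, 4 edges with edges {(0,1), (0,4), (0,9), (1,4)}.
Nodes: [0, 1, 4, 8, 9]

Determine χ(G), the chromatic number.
Clique number ω(G) = 3 (lower bound: χ ≥ ω).
The clique on [0, 1, 4] has size 3, forcing χ ≥ 3, and the coloring below uses 3 colors, so χ(G) = 3.
A valid 3-coloring: color 1: [0, 8]; color 2: [4, 9]; color 3: [1].

χ(G) = 3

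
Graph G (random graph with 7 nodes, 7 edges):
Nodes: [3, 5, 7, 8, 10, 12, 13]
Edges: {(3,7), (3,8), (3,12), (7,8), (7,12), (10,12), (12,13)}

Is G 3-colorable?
A valid 3-coloring: color 1: [5, 8, 12]; color 2: [7, 10, 13]; color 3: [3].
(χ(G) = 3 ≤ 3.)

Yes, G is 3-colorable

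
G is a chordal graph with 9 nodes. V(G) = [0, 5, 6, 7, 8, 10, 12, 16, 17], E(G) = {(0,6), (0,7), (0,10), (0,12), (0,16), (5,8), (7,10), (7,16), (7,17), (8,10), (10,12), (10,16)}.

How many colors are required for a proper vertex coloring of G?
Clique number ω(G) = 4 (lower bound: χ ≥ ω).
The clique on [0, 7, 10, 16] has size 4, forcing χ ≥ 4, and the coloring below uses 4 colors, so χ(G) = 4.
A valid 4-coloring: color 1: [0, 8, 17]; color 2: [5, 6, 10]; color 3: [7, 12]; color 4: [16].

χ(G) = 4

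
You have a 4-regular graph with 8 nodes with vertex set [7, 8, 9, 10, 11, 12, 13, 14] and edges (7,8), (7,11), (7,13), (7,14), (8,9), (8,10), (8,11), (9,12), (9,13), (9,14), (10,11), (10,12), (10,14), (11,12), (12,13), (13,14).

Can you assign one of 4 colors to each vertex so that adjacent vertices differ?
Yes, G is 4-colorable

A valid 4-coloring: color 1: [11, 14]; color 2: [10, 13]; color 3: [7, 9]; color 4: [8, 12].
(χ(G) = 3 ≤ 4.)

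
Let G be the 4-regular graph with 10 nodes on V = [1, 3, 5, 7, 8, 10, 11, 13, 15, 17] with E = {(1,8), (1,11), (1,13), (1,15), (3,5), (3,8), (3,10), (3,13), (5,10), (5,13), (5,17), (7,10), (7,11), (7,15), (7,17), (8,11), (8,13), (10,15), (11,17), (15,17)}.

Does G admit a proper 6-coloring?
A valid 6-coloring: color 1: [5, 7, 8]; color 2: [1, 3, 17]; color 3: [10, 11, 13]; color 4: [15].
(χ(G) = 4 ≤ 6.)

Yes, G is 6-colorable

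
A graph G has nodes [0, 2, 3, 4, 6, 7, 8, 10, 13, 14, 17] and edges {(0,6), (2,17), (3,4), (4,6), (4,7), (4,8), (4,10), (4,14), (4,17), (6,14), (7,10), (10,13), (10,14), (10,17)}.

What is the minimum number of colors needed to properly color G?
χ(G) = 3

Clique number ω(G) = 3 (lower bound: χ ≥ ω).
The clique on [4, 10, 17] has size 3, forcing χ ≥ 3, and the coloring below uses 3 colors, so χ(G) = 3.
A valid 3-coloring: color 1: [0, 2, 4, 13]; color 2: [3, 6, 8, 10]; color 3: [7, 14, 17].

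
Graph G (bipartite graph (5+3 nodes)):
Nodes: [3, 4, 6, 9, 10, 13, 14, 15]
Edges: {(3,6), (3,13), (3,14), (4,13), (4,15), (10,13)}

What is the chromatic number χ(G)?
Clique number ω(G) = 2 (lower bound: χ ≥ ω).
The graph is bipartite (no odd cycle), so 2 colors suffice: χ(G) = 2.
A valid 2-coloring: color 1: [6, 9, 13, 14, 15]; color 2: [3, 4, 10].

χ(G) = 2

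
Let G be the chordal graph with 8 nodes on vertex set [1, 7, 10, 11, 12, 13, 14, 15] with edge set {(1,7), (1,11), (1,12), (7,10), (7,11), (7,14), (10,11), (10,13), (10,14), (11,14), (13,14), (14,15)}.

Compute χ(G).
Clique number ω(G) = 4 (lower bound: χ ≥ ω).
The clique on [7, 10, 11, 14] has size 4, forcing χ ≥ 4, and the coloring below uses 4 colors, so χ(G) = 4.
A valid 4-coloring: color 1: [1, 14]; color 2: [10, 12, 15]; color 3: [11, 13]; color 4: [7].

χ(G) = 4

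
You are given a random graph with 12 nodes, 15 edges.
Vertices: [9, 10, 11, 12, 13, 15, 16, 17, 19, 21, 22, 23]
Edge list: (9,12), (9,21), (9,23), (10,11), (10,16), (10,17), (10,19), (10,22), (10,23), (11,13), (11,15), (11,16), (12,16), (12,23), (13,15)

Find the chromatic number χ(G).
χ(G) = 3

Clique number ω(G) = 3 (lower bound: χ ≥ ω).
The clique on [9, 12, 23] has size 3, forcing χ ≥ 3, and the coloring below uses 3 colors, so χ(G) = 3.
A valid 3-coloring: color 1: [10, 12, 13, 21]; color 2: [9, 11, 17, 19, 22]; color 3: [15, 16, 23].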